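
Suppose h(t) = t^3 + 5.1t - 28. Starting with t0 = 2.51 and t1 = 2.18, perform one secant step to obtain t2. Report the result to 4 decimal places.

2.4816

h(2.51) = 0.614251, h(2.18) = -6.521768
t2 = 2.180000 − (-6.521768)·(2.180000 − 2.510000) / (-6.521768 − 0.614251) = 2.180000 − (2.152183)/(-7.136019) = 2.481594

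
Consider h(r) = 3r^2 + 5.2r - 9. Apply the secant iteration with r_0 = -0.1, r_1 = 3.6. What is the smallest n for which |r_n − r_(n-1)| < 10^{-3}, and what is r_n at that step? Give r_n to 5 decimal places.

h(-0.1) = -9.4900000, h(3.6) = 48.6000000
r_2 = 3.6000000 − 48.6000000·(3.7000000)/(58.0900000) = 0.5044586;  |Δ| = 3.0955414
h(0.5044586) = -5.6133799
r_3 = 0.5044586 − (-5.6133799)·(-3.0955414)/(-54.2133799) = 0.8249782;  |Δ| = 0.3205196
h(0.8249782) = -2.6683465
r_4 = 0.8249782 − (-2.6683465)·(0.3205196)/(2.9450334) = 1.1153848;  |Δ| = 0.2904067
h(1.1153848) = 0.5322511
r_5 = 1.1153848 − 0.5322511·(0.2904067)/(3.2005976) = 1.0670910;  |Δ| = 0.0482939
h(1.0670910) = -0.0350777
r_6 = 1.0670910 − (-0.0350777)·(-0.0482939)/(-0.5673288) = 1.0700769;  |Δ| = 0.0029860
h(1.0700769) = -0.0004059
r_7 = 1.0700769 − (-0.0004059)·(0.0029860)/(0.0346718) = 1.0701119;  |Δ| = 0.0000350
|r_7 − r_6| = 0.0000350 < 10^{-3}

n = 7, r_n = 1.07011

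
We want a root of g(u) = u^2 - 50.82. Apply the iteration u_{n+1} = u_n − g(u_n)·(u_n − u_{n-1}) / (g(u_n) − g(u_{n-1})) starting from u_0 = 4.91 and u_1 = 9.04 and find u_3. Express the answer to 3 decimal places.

g(4.91) = -26.71190, g(9.04) = 30.90160
u_2 = 9.04000 − 30.90160·(9.04000 − 4.91000) / (30.90160 − (-26.71190)) = 9.04000 − (127.62361)/(57.61350) = 6.82483
g(6.82483) = -4.24167
u_3 = 6.82483 − (-4.24167)·(6.82483 − 9.04000) / (-4.24167 − 30.90160) = 6.82483 − (9.39602)/(-35.14327) = 7.09219

7.092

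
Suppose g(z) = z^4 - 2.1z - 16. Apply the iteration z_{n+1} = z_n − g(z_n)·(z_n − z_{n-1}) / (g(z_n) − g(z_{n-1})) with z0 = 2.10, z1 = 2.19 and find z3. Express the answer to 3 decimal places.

2.127

g(2.10) = -0.96190, g(2.19) = 2.40358
z2 = 2.19000 − 2.40358·(2.19000 − 2.10000) / (2.40358 − (-0.96190)) = 2.19000 − (0.21632)/(3.36548) = 2.12572
g(2.12572) = -0.04537
z3 = 2.12572 − (-0.04537)·(2.12572 − 2.19000) / (-0.04537 − 2.40358) = 2.12572 − (0.00292)/(-2.44895) = 2.12691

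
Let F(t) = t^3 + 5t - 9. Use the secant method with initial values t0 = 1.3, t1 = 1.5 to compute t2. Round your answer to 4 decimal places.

F(1.3) = -0.303000, F(1.5) = 1.875000
t2 = 1.500000 − 1.875000·(1.500000 − 1.300000) / (1.875000 − (-0.303000)) = 1.500000 − (0.375000)/(2.178000) = 1.327824

1.3278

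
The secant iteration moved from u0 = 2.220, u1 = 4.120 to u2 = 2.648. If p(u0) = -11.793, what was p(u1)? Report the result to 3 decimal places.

The secant line through (2.220, -11.793) and (4.120, p(u1)) crosses zero at u2 = 2.648.
So (2.220, -11.793), (4.120, p(u1)), (2.648, 0) are collinear:
p(u1) = -11.793 · (4.120 − 2.648) / (2.220 − 2.648) = -11.793 · (1.47200)/(-0.42800) = 40.55910

40.559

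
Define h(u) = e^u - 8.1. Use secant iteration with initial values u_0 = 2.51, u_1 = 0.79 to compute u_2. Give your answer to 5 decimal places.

h(2.51) = 4.2049301, h(0.79) = -5.8966036
u_2 = 0.7900000 − (-5.8966036)·(0.7900000 − 2.5100000) / (-5.8966036 − 4.2049301) = 0.7900000 − (10.1421581)/(-10.1015336) = 1.7940216

1.79402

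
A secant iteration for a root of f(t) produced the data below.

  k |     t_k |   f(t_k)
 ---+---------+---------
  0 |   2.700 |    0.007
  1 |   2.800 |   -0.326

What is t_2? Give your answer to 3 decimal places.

t_2 = 2.800 − (-0.326)·(2.800 − 2.700) / (-0.326 − 0.007)
   = 2.800 − (-0.03260)/(-0.33300) = 2.70210

2.702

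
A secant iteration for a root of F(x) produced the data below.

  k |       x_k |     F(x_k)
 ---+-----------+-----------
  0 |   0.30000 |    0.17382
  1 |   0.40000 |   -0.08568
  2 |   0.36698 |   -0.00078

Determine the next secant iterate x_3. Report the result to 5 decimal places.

x_3 = 0.36698 − (-0.00078)·(0.36698 − 0.40000) / (-0.00078 − (-0.08568))
   = 0.36698 − (0.0000258)/(0.0849000) = 0.3666766

0.36668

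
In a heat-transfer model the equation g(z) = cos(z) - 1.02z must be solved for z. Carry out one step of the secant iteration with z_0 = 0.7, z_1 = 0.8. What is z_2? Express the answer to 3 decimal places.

0.730

g(0.7) = 0.05084, g(0.8) = -0.11929
z_2 = 0.80000 − (-0.11929)·(0.80000 − 0.70000) / (-0.11929 − 0.05084) = 0.80000 − (-0.01193)/(-0.17014) = 0.72988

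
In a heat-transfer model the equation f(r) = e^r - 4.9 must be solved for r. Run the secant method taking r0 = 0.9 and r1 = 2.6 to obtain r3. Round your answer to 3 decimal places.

1.453

f(0.9) = -2.44040, f(2.6) = 8.56374
r2 = 2.60000 − 8.56374·(2.60000 − 0.90000) / (8.56374 − (-2.44040)) = 2.60000 − (14.55835)/(11.00413) = 1.27701
f(1.27701) = -1.31410
r3 = 1.27701 − (-1.31410)·(1.27701 − 2.60000) / (-1.31410 − 8.56374) = 1.27701 − (1.73854)/(-9.87783) = 1.45301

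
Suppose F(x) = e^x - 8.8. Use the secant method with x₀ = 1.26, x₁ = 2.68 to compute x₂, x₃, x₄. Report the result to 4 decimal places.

F(1.26) = -5.274579, F(2.68) = 5.785093
x₂ = 2.680000 − 5.785093·(2.680000 − 1.260000) / (5.785093 − (-5.274579)) = 2.680000 − (8.214832)/(11.059672) = 1.937226
F(1.937226) = -1.860523
x₃ = 1.937226 − (-1.860523)·(1.937226 − 2.680000) / (-1.860523 − 5.785093) = 1.937226 − (1.381948)/(-7.645617) = 2.117977
F(2.117977) = -0.485702
x₄ = 2.117977 − (-0.485702)·(2.117977 − 1.937226) / (-0.485702 − (-1.860523)) = 2.117977 − (-0.087791)/(1.374821) = 2.181833

1.9372, 2.1180, 2.1818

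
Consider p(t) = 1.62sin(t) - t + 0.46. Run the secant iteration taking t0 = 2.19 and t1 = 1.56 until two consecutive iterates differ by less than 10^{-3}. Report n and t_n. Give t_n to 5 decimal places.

n = 5, t_n = 1.95928

p(2.19) = -0.4107678, p(1.56) = 0.5199056
t2 = 1.5600000 − 0.5199056·(-0.6300000)/(0.9306733) = 1.9119393;  |Δ| = 0.3519393
p(1.9119393) = 0.0747048
t3 = 1.9119393 − 0.0747048·(0.3519393)/(-0.4452008) = 1.9709948;  |Δ| = 0.0590555
p(1.9709948) = -0.0190012
t4 = 1.9709948 − (-0.0190012)·(0.0590555)/(-0.0937060) = 1.9590198;  |Δ| = 0.0119749
p(1.9590198) = 0.0004246
t5 = 1.9590198 − 0.0004246·(-0.0119749)/(0.0194258) = 1.9592816;  |Δ| = 0.0002618
|t5 − t4| = 0.0002618 < 10^{-3}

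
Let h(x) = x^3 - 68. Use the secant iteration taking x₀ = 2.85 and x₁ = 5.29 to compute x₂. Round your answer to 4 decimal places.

3.7263

h(2.85) = -44.850875, h(5.29) = 80.035889
x₂ = 5.290000 − 80.035889·(5.290000 − 2.850000) / (80.035889 − (-44.850875)) = 5.290000 − (195.287569)/(124.886764) = 3.726283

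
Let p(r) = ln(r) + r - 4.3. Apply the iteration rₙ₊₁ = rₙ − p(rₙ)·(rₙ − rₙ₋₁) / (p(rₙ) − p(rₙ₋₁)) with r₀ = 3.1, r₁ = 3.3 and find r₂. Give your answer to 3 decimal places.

3.152

p(3.1) = -0.06860, p(3.3) = 0.19392
r₂ = 3.30000 − 0.19392·(3.30000 − 3.10000) / (0.19392 − (-0.06860)) = 3.30000 − (0.03878)/(0.26252) = 3.15226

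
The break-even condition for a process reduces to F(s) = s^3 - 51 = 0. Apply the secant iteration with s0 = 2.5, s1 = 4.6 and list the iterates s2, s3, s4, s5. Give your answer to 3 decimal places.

F(2.5) = -35.37500, F(4.6) = 46.33600
s2 = 4.60000 − 46.33600·(4.60000 − 2.50000) / (46.33600 − (-35.37500)) = 4.60000 − (97.30560)/(81.71100) = 3.40915
F(3.40915) = -11.37785
s3 = 3.40915 − (-11.37785)·(3.40915 − 4.60000) / (-11.37785 − 46.33600) = 3.40915 − (13.54932)/(-57.71385) = 3.64392
F(3.64392) = -2.61561
s4 = 3.64392 − (-2.61561)·(3.64392 − 3.40915) / (-2.61561 − (-11.37785)) = 3.64392 − (-0.61406)/(8.76223) = 3.71400
F(3.71400) = 0.23003
s5 = 3.71400 − 0.23003·(3.71400 − 3.64392) / (0.23003 − (-2.61561)) = 3.71400 − (0.01612)/(2.84564) = 3.70833

3.409, 3.644, 3.714, 3.708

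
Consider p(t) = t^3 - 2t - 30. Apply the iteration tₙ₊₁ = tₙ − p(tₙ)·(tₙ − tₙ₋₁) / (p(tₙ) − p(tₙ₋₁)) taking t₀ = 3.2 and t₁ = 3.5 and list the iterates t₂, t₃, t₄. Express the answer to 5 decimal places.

3.31461, 3.32109, 3.32147

p(3.2) = -3.6320000, p(3.5) = 5.8750000
t₂ = 3.5000000 − 5.8750000·(3.5000000 − 3.2000000) / (5.8750000 − (-3.6320000)) = 3.5000000 − (1.7625000)/(9.5070000) = 3.3146103
p(3.3146103) = -0.2127861
t₃ = 3.3146103 − (-0.2127861)·(3.3146103 − 3.5000000) / (-0.2127861 − 5.8750000) = 3.3146103 − (0.0394484)/(-6.0877861) = 3.3210902
p(3.3210902) = -0.0117505
t₄ = 3.3210902 − (-0.0117505)·(3.3210902 − 3.3146103) / (-0.0117505 − (-0.2127861)) = 3.3210902 − (-0.0000761)/(0.2010356) = 3.3214690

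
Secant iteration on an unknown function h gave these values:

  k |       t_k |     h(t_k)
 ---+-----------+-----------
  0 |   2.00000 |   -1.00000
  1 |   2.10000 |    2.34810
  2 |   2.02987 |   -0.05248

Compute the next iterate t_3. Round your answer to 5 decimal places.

t_3 = 2.02987 − (-0.05248)·(2.02987 − 2.10000) / (-0.05248 − 2.34810)
   = 2.02987 − (0.0036804)/(-2.4005800) = 2.0314031

2.03140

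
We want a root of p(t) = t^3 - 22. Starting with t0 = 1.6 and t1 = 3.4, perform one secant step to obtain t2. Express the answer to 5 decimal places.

2.51534

p(1.6) = -17.9040000, p(3.4) = 17.3040000
t2 = 3.4000000 − 17.3040000·(3.4000000 − 1.6000000) / (17.3040000 − (-17.9040000)) = 3.4000000 − (31.1472000)/(35.2080000) = 2.5153374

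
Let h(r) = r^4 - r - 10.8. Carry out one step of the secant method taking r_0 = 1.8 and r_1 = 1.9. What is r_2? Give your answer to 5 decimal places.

1.88636

h(1.8) = -2.1024000, h(1.9) = 0.3321000
r_2 = 1.9000000 − 0.3321000·(1.9000000 − 1.8000000) / (0.3321000 − (-2.1024000)) = 1.9000000 − (0.0332100)/(2.4345000) = 1.8863586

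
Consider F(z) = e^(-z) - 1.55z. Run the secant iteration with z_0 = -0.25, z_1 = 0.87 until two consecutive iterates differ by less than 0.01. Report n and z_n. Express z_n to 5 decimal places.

n = 4, z_n = 0.42276

F(-0.25) = 1.6715254, F(0.87) = -0.9295485
z_2 = 0.8700000 − (-0.9295485)·(1.1200000)/(-2.6010739) = 0.4697444;  |Δ| = 0.4002556
F(0.4697444) = -0.1029419
z_3 = 0.4697444 − (-0.1029419)·(-0.4002556)/(0.8266066) = 0.4198984;  |Δ| = 0.0498460
F(0.4198984) = 0.0062710
z_4 = 0.4198984 − 0.0062710·(-0.0498460)/(0.1092129) = 0.4227606;  |Δ| = 0.0028622
|z_4 − z_3| = 0.0028622 < 0.01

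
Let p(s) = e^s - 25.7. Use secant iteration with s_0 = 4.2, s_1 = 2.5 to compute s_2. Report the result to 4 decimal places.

2.9216

p(4.2) = 40.986331, p(2.5) = -13.517506
s_2 = 2.500000 − (-13.517506)·(2.500000 − 4.200000) / (-13.517506 − 40.986331) = 2.500000 − (22.979760)/(-54.503837) = 2.921617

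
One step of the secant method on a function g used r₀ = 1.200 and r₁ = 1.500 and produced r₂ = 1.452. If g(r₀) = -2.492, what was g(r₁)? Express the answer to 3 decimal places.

The secant line through (1.200, -2.492) and (1.500, g(r₁)) crosses zero at r₂ = 1.452.
So (1.200, -2.492), (1.500, g(r₁)), (1.452, 0) are collinear:
g(r₁) = -2.492 · (1.500 − 1.452) / (1.200 − 1.452) = -2.492 · (0.04800)/(-0.25200) = 0.47467

0.475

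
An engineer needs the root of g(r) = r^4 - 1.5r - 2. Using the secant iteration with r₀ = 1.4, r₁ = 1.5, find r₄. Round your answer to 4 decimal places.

g(1.4) = -0.258400, g(1.5) = 0.812500
r₂ = 1.500000 − 0.812500·(1.500000 − 1.400000) / (0.812500 − (-0.258400)) = 1.500000 − (0.081250)/(1.070900) = 1.424129
g(1.424129) = -0.022825
r₃ = 1.424129 − (-0.022825)·(1.424129 − 1.500000) / (-0.022825 − 0.812500) = 1.424129 − (0.001732)/(-0.835325) = 1.426202
g(1.426202) = -0.001931
r₄ = 1.426202 − (-0.001931)·(1.426202 − 1.424129) / (-0.001931 − (-0.022825)) = 1.426202 − (-0.000004)/(0.020895) = 1.426394

1.4264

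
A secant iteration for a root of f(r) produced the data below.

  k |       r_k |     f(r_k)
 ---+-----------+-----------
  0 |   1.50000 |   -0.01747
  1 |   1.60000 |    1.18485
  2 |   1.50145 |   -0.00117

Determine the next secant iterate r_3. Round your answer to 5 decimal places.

r_3 = 1.50145 − (-0.00117)·(1.50145 − 1.60000) / (-0.00117 − 1.18485)
   = 1.50145 − (0.0001153)/(-1.1860200) = 1.5015472

1.50155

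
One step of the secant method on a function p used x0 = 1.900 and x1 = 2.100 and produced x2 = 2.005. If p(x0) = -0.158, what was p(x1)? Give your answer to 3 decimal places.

The secant line through (1.900, -0.158) and (2.100, p(x1)) crosses zero at x2 = 2.005.
So (1.900, -0.158), (2.100, p(x1)), (2.005, 0) are collinear:
p(x1) = -0.158 · (2.100 − 2.005) / (1.900 − 2.005) = -0.158 · (0.09500)/(-0.10500) = 0.14295

0.143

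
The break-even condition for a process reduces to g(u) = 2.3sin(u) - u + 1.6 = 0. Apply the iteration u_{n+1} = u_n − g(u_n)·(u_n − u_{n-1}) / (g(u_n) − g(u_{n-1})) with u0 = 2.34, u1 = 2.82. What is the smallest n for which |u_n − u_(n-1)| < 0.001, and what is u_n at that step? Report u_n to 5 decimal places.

g(2.34) = 0.9124690, g(2.82) = -0.4930207
u2 = 2.8200000 − (-0.4930207)·(0.4800000)/(-1.4054897) = 2.6516246;  |Δ| = 0.1683754
g(2.6516246) = 0.0307502
u3 = 2.6516246 − 0.0307502·(-0.1683754)/(0.5237709) = 2.6615098;  |Δ| = 0.0098852
g(2.6615098) = 0.0007514
u4 = 2.6615098 − 0.0007514·(0.0098852)/(-0.0299988) = 2.6617574;  |Δ| = 0.0002476
|u4 − u3| = 0.0002476 < 0.001

n = 4, u_n = 2.66176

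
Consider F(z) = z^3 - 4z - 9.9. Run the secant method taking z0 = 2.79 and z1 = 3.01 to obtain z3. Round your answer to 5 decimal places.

F(2.79) = 0.6576390, F(3.01) = 5.3309010
z2 = 3.0100000 − 5.3309010·(3.0100000 − 2.7900000) / (5.3309010 − 0.6576390) = 3.0100000 − (1.1727982)/(4.6732620) = 2.7590408
F(2.7590408) = 0.0664995
z3 = 2.7590408 − 0.0664995·(2.7590408 − 3.0100000) / (0.0664995 − 5.3309010) = 2.7590408 − (-0.0166887)/(-5.2644015) = 2.7558707

2.75587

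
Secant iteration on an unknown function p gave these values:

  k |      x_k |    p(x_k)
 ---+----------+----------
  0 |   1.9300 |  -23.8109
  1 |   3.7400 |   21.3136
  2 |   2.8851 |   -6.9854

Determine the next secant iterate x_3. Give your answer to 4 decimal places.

x_3 = 2.8851 − (-6.9854)·(2.8851 − 3.7400) / (-6.9854 − 21.3136)
   = 2.8851 − (5.971818)/(-28.299000) = 3.096126

3.0961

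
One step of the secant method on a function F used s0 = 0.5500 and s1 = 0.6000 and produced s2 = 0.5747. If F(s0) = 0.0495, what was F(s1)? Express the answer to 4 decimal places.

-0.0507

The secant line through (0.5500, 0.0495) and (0.6000, F(s1)) crosses zero at s2 = 0.5747.
So (0.5500, 0.0495), (0.6000, F(s1)), (0.5747, 0) are collinear:
F(s1) = 0.0495 · (0.6000 − 0.5747) / (0.5500 − 0.5747) = 0.0495 · (0.025300)/(-0.024700) = -0.050702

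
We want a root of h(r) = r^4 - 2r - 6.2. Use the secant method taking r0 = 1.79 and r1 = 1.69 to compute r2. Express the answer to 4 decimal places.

1.7645

h(1.79) = 0.486257, h(1.69) = -1.422693
r2 = 1.690000 − (-1.422693)·(1.690000 − 1.790000) / (-1.422693 − 0.486257) = 1.690000 − (0.142269)/(-1.908950) = 1.764528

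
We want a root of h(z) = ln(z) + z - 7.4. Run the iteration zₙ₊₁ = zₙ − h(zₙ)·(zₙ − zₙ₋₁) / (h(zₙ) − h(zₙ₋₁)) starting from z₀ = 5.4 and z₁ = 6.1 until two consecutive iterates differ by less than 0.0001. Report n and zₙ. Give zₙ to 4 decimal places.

n = 4, zₙ = 5.6656

h(5.4) = -0.313601, h(6.1) = 0.508289
z₂ = 6.100000 − 0.508289·(0.700000)/(0.821890) = 5.667093;  |Δ| = 0.432907
h(5.667093) = 0.001769
z₃ = 5.667093 − 0.001769·(-0.432907)/(-0.506520) = 5.665581;  |Δ| = 0.001512
h(5.665581) = -0.000010
z₄ = 5.665581 − (-0.000010)·(-0.001512)/(-0.001779) = 5.665589;  |Δ| = 0.000008
|z₄ − z₃| = 0.000008 < 0.0001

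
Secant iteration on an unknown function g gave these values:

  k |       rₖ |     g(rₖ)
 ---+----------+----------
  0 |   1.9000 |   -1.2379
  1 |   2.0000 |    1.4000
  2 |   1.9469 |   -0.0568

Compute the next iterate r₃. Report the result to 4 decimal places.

r₃ = 1.9469 − (-0.0568)·(1.9469 − 2.0000) / (-0.0568 − 1.4000)
   = 1.9469 − (0.003016)/(-1.456800) = 1.948970

1.9490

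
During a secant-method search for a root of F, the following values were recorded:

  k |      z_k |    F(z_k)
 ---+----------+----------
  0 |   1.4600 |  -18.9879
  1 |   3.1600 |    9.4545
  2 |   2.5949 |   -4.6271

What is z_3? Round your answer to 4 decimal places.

z_3 = 2.5949 − (-4.6271)·(2.5949 − 3.1600) / (-4.6271 − 9.4545)
   = 2.5949 − (2.614774)/(-14.081600) = 2.780587

2.7806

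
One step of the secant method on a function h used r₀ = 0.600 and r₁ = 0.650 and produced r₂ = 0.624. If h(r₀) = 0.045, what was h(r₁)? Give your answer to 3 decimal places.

-0.049

The secant line through (0.600, 0.045) and (0.650, h(r₁)) crosses zero at r₂ = 0.624.
So (0.600, 0.045), (0.650, h(r₁)), (0.624, 0) are collinear:
h(r₁) = 0.045 · (0.650 − 0.624) / (0.600 − 0.624) = 0.045 · (0.02600)/(-0.02400) = -0.04875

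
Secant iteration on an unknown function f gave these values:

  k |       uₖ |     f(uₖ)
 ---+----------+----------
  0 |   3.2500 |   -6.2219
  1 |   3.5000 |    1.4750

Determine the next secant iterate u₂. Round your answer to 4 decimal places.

u₂ = 3.5000 − 1.4750·(3.5000 − 3.2500) / (1.4750 − (-6.2219))
   = 3.5000 − (0.368750)/(7.696900) = 3.452091

3.4521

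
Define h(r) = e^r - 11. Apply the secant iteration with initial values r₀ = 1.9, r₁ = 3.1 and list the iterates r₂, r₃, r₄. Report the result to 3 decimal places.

h(1.9) = -4.31411, h(3.1) = 11.19795
r₂ = 3.10000 − 11.19795·(3.10000 − 1.90000) / (11.19795 − (-4.31411)) = 3.10000 − (13.43754)/(15.51206) = 2.23374
h(2.23374) = -1.66533
r₃ = 2.23374 − (-1.66533)·(2.23374 − 3.10000) / (-1.66533 − 11.19795) = 2.23374 − (1.44261)/(-12.86328) = 2.34589
h(2.34589) = -0.55748
r₄ = 2.34589 − (-0.55748)·(2.34589 − 2.23374) / (-0.55748 − (-1.66533)) = 2.34589 − (-0.06252)/(1.10784) = 2.40232

2.234, 2.346, 2.402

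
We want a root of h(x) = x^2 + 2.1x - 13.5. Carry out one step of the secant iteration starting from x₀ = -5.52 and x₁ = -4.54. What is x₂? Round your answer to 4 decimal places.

h(-5.52) = 5.378400, h(-4.54) = -2.422400
x₂ = -4.540000 − (-2.422400)·(-4.540000 − (-5.520000)) / (-2.422400 − 5.378400) = -4.540000 − (-2.373952)/(-7.800800) = -4.844322

-4.8443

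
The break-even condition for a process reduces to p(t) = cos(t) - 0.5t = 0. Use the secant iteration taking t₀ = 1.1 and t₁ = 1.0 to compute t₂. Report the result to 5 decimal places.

1.02948

p(1.1) = -0.0964039, p(1.0) = 0.0403023
t₂ = 1.0000000 − 0.0403023·(1.0000000 − 1.1000000) / (0.0403023 − (-0.0964039)) = 1.0000000 − (-0.0040302)/(0.1367062) = 1.0294810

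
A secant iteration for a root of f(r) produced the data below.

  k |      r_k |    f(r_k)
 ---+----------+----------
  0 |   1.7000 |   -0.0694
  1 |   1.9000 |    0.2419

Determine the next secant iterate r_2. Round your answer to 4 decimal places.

r_2 = 1.9000 − 0.2419·(1.9000 − 1.7000) / (0.2419 − (-0.0694))
   = 1.9000 − (0.048380)/(0.311300) = 1.744587

1.7446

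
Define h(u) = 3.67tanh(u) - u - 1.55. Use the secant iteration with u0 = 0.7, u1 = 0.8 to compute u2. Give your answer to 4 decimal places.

h(0.7) = -0.031970, h(0.8) = 0.087015
u2 = 0.800000 − 0.087015·(0.800000 − 0.700000) / (0.087015 − (-0.031970)) = 0.800000 − (0.008701)/(0.118985) = 0.726869

0.7269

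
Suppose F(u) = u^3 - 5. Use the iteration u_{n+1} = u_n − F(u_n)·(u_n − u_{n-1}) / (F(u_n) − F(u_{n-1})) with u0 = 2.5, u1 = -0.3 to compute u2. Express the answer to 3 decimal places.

0.599

F(2.5) = 10.62500, F(-0.3) = -5.02700
u2 = -0.30000 − (-5.02700)·(-0.30000 − 2.50000) / (-5.02700 − 10.62500) = -0.30000 − (14.07560)/(-15.65200) = 0.59928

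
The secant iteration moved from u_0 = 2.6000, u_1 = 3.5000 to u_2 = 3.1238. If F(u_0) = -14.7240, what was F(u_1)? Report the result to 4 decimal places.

10.5750

The secant line through (2.6000, -14.7240) and (3.5000, F(u_1)) crosses zero at u_2 = 3.1238.
So (2.6000, -14.7240), (3.5000, F(u_1)), (3.1238, 0) are collinear:
F(u_1) = -14.7240 · (3.5000 − 3.1238) / (2.6000 − 3.1238) = -14.7240 · (0.376200)/(-0.523800) = 10.574969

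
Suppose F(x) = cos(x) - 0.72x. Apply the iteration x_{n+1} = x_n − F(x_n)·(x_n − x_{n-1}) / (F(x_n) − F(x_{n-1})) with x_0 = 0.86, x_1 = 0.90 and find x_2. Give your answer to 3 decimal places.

F(0.86) = 0.03324, F(0.90) = -0.02639
x_2 = 0.90000 − (-0.02639)·(0.90000 − 0.86000) / (-0.02639 − 0.03324) = 0.90000 − (-0.00106)/(-0.05963) = 0.88230

0.882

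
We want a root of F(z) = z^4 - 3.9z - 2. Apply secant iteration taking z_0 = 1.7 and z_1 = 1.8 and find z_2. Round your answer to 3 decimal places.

F(1.7) = -0.27790, F(1.8) = 1.47760
z_2 = 1.80000 − 1.47760·(1.80000 − 1.70000) / (1.47760 − (-0.27790)) = 1.80000 − (0.14776)/(1.75550) = 1.71583

1.716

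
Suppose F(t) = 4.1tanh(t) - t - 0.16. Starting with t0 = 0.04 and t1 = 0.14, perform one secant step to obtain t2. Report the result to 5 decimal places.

0.05178

F(0.04) = -0.0360874, F(0.14) = 0.2702790
t2 = 0.1400000 − 0.2702790·(0.1400000 − 0.0400000) / (0.2702790 − (-0.0360874)) = 0.1400000 − (0.0270279)/(0.3063664) = 0.0517792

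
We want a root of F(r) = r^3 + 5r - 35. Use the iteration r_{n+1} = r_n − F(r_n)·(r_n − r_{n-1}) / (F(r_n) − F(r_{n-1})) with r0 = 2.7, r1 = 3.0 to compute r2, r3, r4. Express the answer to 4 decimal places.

2.7618, 2.7660, 2.7663

F(2.7) = -1.817000, F(3.0) = 7.000000
r2 = 3.000000 − 7.000000·(3.000000 − 2.700000) / (7.000000 − (-1.817000)) = 3.000000 − (2.100000)/(8.817000) = 2.761824
F(2.761824) = -0.124600
r3 = 2.761824 − (-0.124600)·(2.761824 − 3.000000) / (-0.124600 − 7.000000) = 2.761824 − (0.029677)/(-7.124600) = 2.765989
F(2.765989) = -0.008312
r4 = 2.765989 − (-0.008312)·(2.765989 − 2.761824) / (-0.008312 − (-0.124600)) = 2.765989 − (-0.000035)/(0.116287) = 2.766287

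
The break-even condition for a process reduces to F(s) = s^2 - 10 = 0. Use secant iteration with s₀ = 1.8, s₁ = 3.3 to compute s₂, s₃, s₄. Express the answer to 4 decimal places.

3.1255, 3.1615, 3.1623

F(1.8) = -6.760000, F(3.3) = 0.890000
s₂ = 3.300000 − 0.890000·(3.300000 − 1.800000) / (0.890000 − (-6.760000)) = 3.300000 − (1.335000)/(7.650000) = 3.125490
F(3.125490) = -0.231311
s₃ = 3.125490 − (-0.231311)·(3.125490 − 3.300000) / (-0.231311 − 0.890000) = 3.125490 − (0.040366)/(-1.121311) = 3.161489
F(3.161489) = -0.004986
s₄ = 3.161489 − (-0.004986)·(3.161489 − 3.125490) / (-0.004986 − (-0.231311)) = 3.161489 − (-0.000179)/(0.226325) = 3.162282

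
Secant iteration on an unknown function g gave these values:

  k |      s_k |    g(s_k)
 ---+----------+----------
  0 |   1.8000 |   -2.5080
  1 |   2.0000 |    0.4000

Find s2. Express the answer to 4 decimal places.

1.9725

s2 = 2.0000 − 0.4000·(2.0000 − 1.8000) / (0.4000 − (-2.5080))
   = 2.0000 − (0.080000)/(2.908000) = 1.972490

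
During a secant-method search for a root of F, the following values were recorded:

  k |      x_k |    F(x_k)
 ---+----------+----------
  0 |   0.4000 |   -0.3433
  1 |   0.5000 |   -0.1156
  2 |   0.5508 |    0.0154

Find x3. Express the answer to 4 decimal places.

0.5448

x3 = 0.5508 − 0.0154·(0.5508 − 0.5000) / (0.0154 − (-0.1156))
   = 0.5508 − (0.000782)/(0.131000) = 0.544828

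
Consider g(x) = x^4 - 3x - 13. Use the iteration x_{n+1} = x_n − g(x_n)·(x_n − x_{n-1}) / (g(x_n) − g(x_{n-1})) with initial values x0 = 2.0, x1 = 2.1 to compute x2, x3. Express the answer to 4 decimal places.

2.0953, 2.0956

g(2.0) = -3.000000, g(2.1) = 0.148100
x2 = 2.100000 − 0.148100·(2.100000 − 2.000000) / (0.148100 − (-3.000000)) = 2.100000 − (0.014810)/(3.148100) = 2.095296
g(2.095296) = -0.011473
x3 = 2.095296 − (-0.011473)·(2.095296 − 2.100000) / (-0.011473 − 0.148100) = 2.095296 − (0.000054)/(-0.159573) = 2.095634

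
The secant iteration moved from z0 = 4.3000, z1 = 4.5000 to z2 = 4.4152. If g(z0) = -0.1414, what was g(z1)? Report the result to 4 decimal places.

0.1041

The secant line through (4.3000, -0.1414) and (4.5000, g(z1)) crosses zero at z2 = 4.4152.
So (4.3000, -0.1414), (4.5000, g(z1)), (4.4152, 0) are collinear:
g(z1) = -0.1414 · (4.5000 − 4.4152) / (4.3000 − 4.4152) = -0.1414 · (0.084800)/(-0.115200) = 0.104086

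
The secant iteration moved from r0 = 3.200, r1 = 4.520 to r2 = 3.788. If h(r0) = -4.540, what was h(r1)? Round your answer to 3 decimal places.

The secant line through (3.200, -4.540) and (4.520, h(r1)) crosses zero at r2 = 3.788.
So (3.200, -4.540), (4.520, h(r1)), (3.788, 0) are collinear:
h(r1) = -4.540 · (4.520 − 3.788) / (3.200 − 3.788) = -4.540 · (0.73200)/(-0.58800) = 5.65184

5.652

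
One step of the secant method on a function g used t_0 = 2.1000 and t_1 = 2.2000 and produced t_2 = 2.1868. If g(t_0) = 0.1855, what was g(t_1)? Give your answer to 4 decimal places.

-0.0282

The secant line through (2.1000, 0.1855) and (2.2000, g(t_1)) crosses zero at t_2 = 2.1868.
So (2.1000, 0.1855), (2.2000, g(t_1)), (2.1868, 0) are collinear:
g(t_1) = 0.1855 · (2.2000 − 2.1868) / (2.1000 − 2.1868) = 0.1855 · (0.013200)/(-0.086800) = -0.028210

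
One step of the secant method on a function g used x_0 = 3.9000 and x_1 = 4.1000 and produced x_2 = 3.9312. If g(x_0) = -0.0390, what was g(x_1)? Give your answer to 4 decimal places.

The secant line through (3.9000, -0.0390) and (4.1000, g(x_1)) crosses zero at x_2 = 3.9312.
So (3.9000, -0.0390), (4.1000, g(x_1)), (3.9312, 0) are collinear:
g(x_1) = -0.0390 · (4.1000 − 3.9312) / (3.9000 − 3.9312) = -0.0390 · (0.168800)/(-0.031200) = 0.211000

0.2110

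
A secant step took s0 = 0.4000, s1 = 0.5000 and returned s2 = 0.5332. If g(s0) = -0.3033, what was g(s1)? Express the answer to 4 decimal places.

-0.0756

The secant line through (0.4000, -0.3033) and (0.5000, g(s1)) crosses zero at s2 = 0.5332.
So (0.4000, -0.3033), (0.5000, g(s1)), (0.5332, 0) are collinear:
g(s1) = -0.3033 · (0.5000 − 0.5332) / (0.4000 − 0.5332) = -0.3033 · (-0.033200)/(-0.133200) = -0.075597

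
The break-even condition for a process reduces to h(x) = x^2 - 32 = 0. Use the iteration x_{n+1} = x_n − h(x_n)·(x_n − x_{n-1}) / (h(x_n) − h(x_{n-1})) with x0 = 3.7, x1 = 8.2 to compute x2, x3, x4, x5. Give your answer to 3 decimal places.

h(3.7) = -18.31000, h(8.2) = 35.24000
x2 = 8.20000 − 35.24000·(8.20000 − 3.70000) / (35.24000 − (-18.31000)) = 8.20000 − (158.58000)/(53.55000) = 5.23866
h(5.23866) = -4.55649
x3 = 5.23866 − (-4.55649)·(5.23866 − 8.20000) / (-4.55649 − 35.24000) = 5.23866 − (13.49333)/(-39.79649) = 5.57771
h(5.57771) = -0.88911
x4 = 5.57771 − (-0.88911)·(5.57771 − 5.23866) / (-0.88911 − (-4.55649)) = 5.57771 − (-0.30146)/(3.66738) = 5.65991
h(5.65991) = 0.03463
x5 = 5.65991 − 0.03463·(5.65991 − 5.57771) / (0.03463 − (-0.88911)) = 5.65991 − (0.00285)/(0.92374) = 5.65683

5.239, 5.578, 5.660, 5.657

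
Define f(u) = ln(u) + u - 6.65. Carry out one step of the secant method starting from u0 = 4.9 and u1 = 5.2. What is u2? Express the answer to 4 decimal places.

5.0342

f(4.9) = -0.160765, f(5.2) = 0.198659
u2 = 5.200000 − 0.198659·(5.200000 − 4.900000) / (0.198659 − (-0.160765)) = 5.200000 − (0.059598)/(0.359423) = 5.034186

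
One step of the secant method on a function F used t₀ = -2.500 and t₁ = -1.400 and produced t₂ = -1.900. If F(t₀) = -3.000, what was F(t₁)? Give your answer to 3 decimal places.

2.500

The secant line through (-2.500, -3.000) and (-1.400, F(t₁)) crosses zero at t₂ = -1.900.
So (-2.500, -3.000), (-1.400, F(t₁)), (-1.900, 0) are collinear:
F(t₁) = -3.000 · (-1.400 − (-1.900)) / (-2.500 − (-1.900)) = -3.000 · (0.50000)/(-0.60000) = 2.50000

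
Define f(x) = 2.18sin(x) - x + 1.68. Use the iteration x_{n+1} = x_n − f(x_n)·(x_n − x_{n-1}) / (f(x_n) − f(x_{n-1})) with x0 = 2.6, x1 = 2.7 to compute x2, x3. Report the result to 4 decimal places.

f(2.6) = 0.203793, f(2.7) = -0.088312
x2 = 2.700000 − (-0.088312)·(2.700000 − 2.600000) / (-0.088312 − 0.203793) = 2.700000 − (-0.008831)/(-0.292105) = 2.669767
f(2.669767) = 0.001072
x3 = 2.669767 − 0.001072·(2.669767 − 2.700000) / (0.001072 − (-0.088312)) = 2.669767 − (-0.000032)/(0.089383) = 2.670130

2.6698, 2.6701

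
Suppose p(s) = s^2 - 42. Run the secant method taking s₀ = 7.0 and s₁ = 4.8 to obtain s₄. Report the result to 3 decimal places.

p(7.0) = 7.00000, p(4.8) = -18.96000
s₂ = 4.80000 − (-18.96000)·(4.80000 − 7.00000) / (-18.96000 − 7.00000) = 4.80000 − (41.71200)/(-25.96000) = 6.40678
p(6.40678) = -0.95317
s₃ = 6.40678 − (-0.95317)·(6.40678 − 4.80000) / (-0.95317 − (-18.96000)) = 6.40678 − (-1.53154)/(18.00683) = 6.49183
p(6.49183) = 0.14390
s₄ = 6.49183 − 0.14390·(6.49183 − 6.40678) / (0.14390 − (-0.95317)) = 6.49183 − (0.01224)/(1.09707) = 6.48068

6.481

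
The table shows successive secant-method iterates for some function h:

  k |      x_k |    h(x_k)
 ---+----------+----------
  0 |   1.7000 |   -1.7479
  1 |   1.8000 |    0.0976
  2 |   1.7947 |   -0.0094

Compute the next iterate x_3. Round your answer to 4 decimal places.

x_3 = 1.7947 − (-0.0094)·(1.7947 − 1.8000) / (-0.0094 − 0.0976)
   = 1.7947 − (0.000050)/(-0.107000) = 1.795166

1.7952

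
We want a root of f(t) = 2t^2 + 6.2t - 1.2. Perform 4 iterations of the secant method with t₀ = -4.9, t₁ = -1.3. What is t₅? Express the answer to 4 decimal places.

f(-4.9) = 16.440000, f(-1.3) = -5.880000
t₂ = -1.300000 − (-5.880000)·(-1.300000 − (-4.900000)) / (-5.880000 − 16.440000) = -1.300000 − (-21.168000)/(-22.320000) = -2.248387
f(-2.248387) = -5.029511
t₃ = -2.248387 − (-5.029511)·(-2.248387 − (-1.300000)) / (-5.029511 − (-5.880000)) = -2.248387 − (4.769923)/(0.850489) = -7.856835
f(-7.856835) = 73.547324
t₄ = -7.856835 − 73.547324·(-7.856835 − (-2.248387)) / (73.547324 − (-5.029511)) = -7.856835 − (-412.486299)/(78.576835) = -2.607370
f(-2.607370) = -3.768937
t₅ = -2.607370 − (-3.768937)·(-2.607370 − (-7.856835)) / (-3.768937 − 73.547324) = -2.607370 − (-19.784901)/(-77.316261) = -2.863266

-2.8633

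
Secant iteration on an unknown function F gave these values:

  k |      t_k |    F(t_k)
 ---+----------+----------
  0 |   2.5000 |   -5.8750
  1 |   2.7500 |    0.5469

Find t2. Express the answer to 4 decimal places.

2.7287

t2 = 2.7500 − 0.5469·(2.7500 − 2.5000) / (0.5469 − (-5.8750))
   = 2.7500 − (0.136725)/(6.421900) = 2.728710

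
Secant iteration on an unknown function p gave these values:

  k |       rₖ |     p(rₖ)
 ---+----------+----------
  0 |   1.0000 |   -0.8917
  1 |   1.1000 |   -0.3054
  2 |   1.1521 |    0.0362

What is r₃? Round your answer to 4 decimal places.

r₃ = 1.1521 − 0.0362·(1.1521 − 1.1000) / (0.0362 − (-0.3054))
   = 1.1521 − (0.001886)/(0.341600) = 1.146579

1.1466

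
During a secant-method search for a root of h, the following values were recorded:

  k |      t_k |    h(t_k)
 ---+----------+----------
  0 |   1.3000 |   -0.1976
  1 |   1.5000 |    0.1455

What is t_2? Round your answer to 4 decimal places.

1.4152

t_2 = 1.5000 − 0.1455·(1.5000 − 1.3000) / (0.1455 − (-0.1976))
   = 1.5000 − (0.029100)/(0.343100) = 1.415185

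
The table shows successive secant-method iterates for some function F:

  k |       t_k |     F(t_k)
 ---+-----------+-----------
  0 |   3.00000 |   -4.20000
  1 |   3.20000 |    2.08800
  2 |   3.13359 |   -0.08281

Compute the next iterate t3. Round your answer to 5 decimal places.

t3 = 3.13359 − (-0.08281)·(3.13359 − 3.20000) / (-0.08281 − 2.08800)
   = 3.13359 − (0.0054994)/(-2.1708100) = 3.1361233

3.13612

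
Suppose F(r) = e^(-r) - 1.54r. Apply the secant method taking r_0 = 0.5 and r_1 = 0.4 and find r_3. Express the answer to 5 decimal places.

0.42467

F(0.5) = -0.1634693, F(0.4) = 0.0543200
r_2 = 0.4000000 − 0.0543200·(0.4000000 − 0.5000000) / (0.0543200 − (-0.1634693)) = 0.4000000 − (-0.0054320)/(0.2177894) = 0.4249415
F(0.4249415) = -0.0006020
r_3 = 0.4249415 − (-0.0006020)·(0.4249415 − 0.4000000) / (-0.0006020 − 0.0543200) = 0.4249415 − (-0.0000150)/(-0.0549220) = 0.4246682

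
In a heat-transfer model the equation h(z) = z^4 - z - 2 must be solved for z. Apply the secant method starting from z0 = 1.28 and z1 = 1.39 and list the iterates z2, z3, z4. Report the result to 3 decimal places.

h(1.28) = -0.59565, h(1.39) = 0.34301
z2 = 1.39000 − 0.34301·(1.39000 − 1.28000) / (0.34301 − (-0.59565)) = 1.39000 − (0.03773)/(0.93866) = 1.34980
h(1.34980) = -0.03024
z3 = 1.34980 − (-0.03024)·(1.34980 − 1.39000) / (-0.03024 − 0.34301) = 1.34980 − (0.00122)/(-0.37325) = 1.35306
h(1.35306) = -0.00134
z4 = 1.35306 − (-0.00134)·(1.35306 − 1.34980) / (-0.00134 − (-0.03024)) = 1.35306 − (0.00000)/(0.02889) = 1.35321

1.350, 1.353, 1.353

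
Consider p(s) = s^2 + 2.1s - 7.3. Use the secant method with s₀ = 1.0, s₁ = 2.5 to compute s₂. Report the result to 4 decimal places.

1.7500

p(1.0) = -4.200000, p(2.5) = 4.200000
s₂ = 2.500000 − 4.200000·(2.500000 − 1.000000) / (4.200000 − (-4.200000)) = 2.500000 − (6.300000)/(8.400000) = 1.750000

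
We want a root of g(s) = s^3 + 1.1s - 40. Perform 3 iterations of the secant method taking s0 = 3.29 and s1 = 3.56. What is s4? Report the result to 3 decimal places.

3.313

g(3.29) = -0.76971, g(3.56) = 9.03402
s2 = 3.56000 − 9.03402·(3.56000 − 3.29000) / (9.03402 − (-0.76971)) = 3.56000 − (2.43918)/(9.80373) = 3.31120
g(3.31120) = -0.05359
s3 = 3.31120 − (-0.05359)·(3.31120 − 3.56000) / (-0.05359 − 9.03402) = 3.31120 − (0.01333)/(-9.08761) = 3.31267
g(3.31267) = -0.00370
s4 = 3.31267 − (-0.00370)·(3.31267 − 3.31120) / (-0.00370 − (-0.05359)) = 3.31267 − (-0.00001)/(0.04990) = 3.31277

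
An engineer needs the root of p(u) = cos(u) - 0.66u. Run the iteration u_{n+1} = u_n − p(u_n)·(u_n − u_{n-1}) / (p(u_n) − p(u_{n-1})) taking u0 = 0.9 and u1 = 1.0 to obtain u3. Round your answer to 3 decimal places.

0.919

p(0.9) = 0.02761, p(1.0) = -0.11970
u2 = 1.00000 − (-0.11970)·(1.00000 − 0.90000) / (-0.11970 − 0.02761) = 1.00000 − (-0.01197)/(-0.14731) = 0.91874
p(0.91874) = 0.00045
u3 = 0.91874 − 0.00045·(0.91874 − 1.00000) / (0.00045 − (-0.11970)) = 0.91874 − (-0.00004)/(0.12015) = 0.91905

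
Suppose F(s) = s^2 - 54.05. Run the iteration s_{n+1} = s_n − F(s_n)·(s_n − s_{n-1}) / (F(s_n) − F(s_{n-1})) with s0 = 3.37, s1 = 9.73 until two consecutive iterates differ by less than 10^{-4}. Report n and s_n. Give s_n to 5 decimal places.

n = 6, s_n = 7.35187

F(3.37) = -42.6931000, F(9.73) = 40.6229000
s2 = 9.7300000 − 40.6229000·(6.3600000)/(83.3160000) = 6.6290153;  |Δ| = 3.1009847
F(6.6290153) = -10.1061566
s3 = 6.6290153 − (-10.1061566)·(-3.1009847)/(-50.7290566) = 7.2467882;  |Δ| = 0.6177729
F(7.2467882) = -1.5340610
s4 = 7.2467882 − (-1.5340610)·(0.6177729)/(8.5720956) = 7.3573447;  |Δ| = 0.1105566
F(7.3573447) = 0.0805216
s5 = 7.3573447 − 0.0805216·(0.1105566)/(1.6145826) = 7.3518311;  |Δ| = 0.0055136
F(7.3518311) = -0.0005792
s6 = 7.3518311 − (-0.0005792)·(-0.0055136)/(-0.0811008) = 7.3518705;  |Δ| = 0.0000394
|s6 − s5| = 0.0000394 < 10^{-4}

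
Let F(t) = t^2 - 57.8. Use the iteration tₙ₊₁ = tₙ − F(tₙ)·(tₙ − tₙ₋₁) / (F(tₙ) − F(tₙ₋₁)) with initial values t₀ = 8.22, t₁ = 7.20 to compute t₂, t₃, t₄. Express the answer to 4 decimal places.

7.5865, 7.6031, 7.6026

F(8.22) = 9.768400, F(7.20) = -5.960000
t₂ = 7.200000 − (-5.960000)·(7.200000 − 8.220000) / (-5.960000 − 9.768400) = 7.200000 − (6.079200)/(-15.728400) = 7.586511
F(7.586511) = -0.244850
t₃ = 7.586511 − (-0.244850)·(7.586511 − 7.200000) / (-0.244850 − (-5.960000)) = 7.586511 − (-0.094637)/(5.715150) = 7.603070
F(7.603070) = 0.006674
t₄ = 7.603070 − 0.006674·(7.603070 − 7.586511) / (0.006674 − (-0.244850)) = 7.603070 − (0.000111)/(0.251525) = 7.602631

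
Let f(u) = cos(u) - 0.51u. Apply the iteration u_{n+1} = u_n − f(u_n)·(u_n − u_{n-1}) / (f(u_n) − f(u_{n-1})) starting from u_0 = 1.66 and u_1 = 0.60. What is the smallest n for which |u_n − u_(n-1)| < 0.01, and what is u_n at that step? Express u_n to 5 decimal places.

n = 4, u_n = 1.02228

f(1.66) = -0.9356854, f(0.60) = 0.5193356
u_2 = 0.6000000 − 0.5193356·(-1.0600000)/(1.4550210) = 0.9783421;  |Δ| = 0.3783421
f(0.9783421) = 0.0594442
u_3 = 0.9783421 − 0.0594442·(0.3783421)/(-0.4598915) = 1.0272455;  |Δ| = 0.0489033
f(1.0272455) = -0.0067168
u_4 = 1.0272455 − (-0.0067168)·(0.0489033)/(-0.0661610) = 1.0222807;  |Δ| = 0.0049648
|u_4 − u_3| = 0.0049648 < 0.01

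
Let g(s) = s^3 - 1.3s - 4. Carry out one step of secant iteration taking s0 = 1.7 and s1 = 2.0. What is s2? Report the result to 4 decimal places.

g(1.7) = -1.297000, g(2.0) = 1.400000
s2 = 2.000000 − 1.400000·(2.000000 − 1.700000) / (1.400000 − (-1.297000)) = 2.000000 − (0.420000)/(2.697000) = 1.844271

1.8443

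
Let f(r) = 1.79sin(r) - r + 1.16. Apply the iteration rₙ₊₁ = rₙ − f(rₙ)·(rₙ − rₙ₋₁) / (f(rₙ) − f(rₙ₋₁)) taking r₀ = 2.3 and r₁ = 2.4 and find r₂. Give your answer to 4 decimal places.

2.3863

f(2.3) = 0.194812, f(2.4) = -0.030921
r₂ = 2.400000 − (-0.030921)·(2.400000 − 2.300000) / (-0.030921 − 0.194812) = 2.400000 − (-0.003092)/(-0.225733) = 2.386302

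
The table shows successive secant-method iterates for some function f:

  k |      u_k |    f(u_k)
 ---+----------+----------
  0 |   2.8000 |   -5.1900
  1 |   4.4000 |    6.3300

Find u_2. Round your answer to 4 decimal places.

u_2 = 4.4000 − 6.3300·(4.4000 − 2.8000) / (6.3300 − (-5.1900))
   = 4.4000 − (10.128000)/(11.520000) = 3.520833

3.5208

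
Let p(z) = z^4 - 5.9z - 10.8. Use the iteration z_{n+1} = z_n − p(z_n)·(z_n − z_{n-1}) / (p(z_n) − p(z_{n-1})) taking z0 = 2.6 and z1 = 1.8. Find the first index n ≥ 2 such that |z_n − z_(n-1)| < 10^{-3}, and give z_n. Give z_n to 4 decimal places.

n = 6, z_n = 2.2096

p(2.6) = 19.557600, p(1.8) = -10.922400
z2 = 1.800000 − (-10.922400)·(-0.800000)/(-30.480000) = 2.086677;  |Δ| = 0.286677
p(2.086677) = -4.152150
z3 = 2.086677 − (-4.152150)·(0.286677)/(6.770250) = 2.262494;  |Δ| = 0.175817
p(2.262494) = 2.054223
z4 = 2.262494 − 2.054223·(0.175817)/(6.206373) = 2.204301;  |Δ| = 0.058193
p(2.204301) = -0.196038
z5 = 2.204301 − (-0.196038)·(-0.058193)/(-2.250262) = 2.209371;  |Δ| = 0.005070
p(2.209371) = -0.008003
z6 = 2.209371 − (-0.008003)·(0.005070)/(0.188036) = 2.209587;  |Δ| = 0.000216
|z6 − z5| = 0.000216 < 10^{-3}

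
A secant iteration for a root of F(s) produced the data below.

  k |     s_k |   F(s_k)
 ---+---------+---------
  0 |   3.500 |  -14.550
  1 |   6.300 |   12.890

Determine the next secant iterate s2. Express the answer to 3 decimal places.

4.985

s2 = 6.300 − 12.890·(6.300 − 3.500) / (12.890 − (-14.550))
   = 6.300 − (36.09200)/(27.44000) = 4.98469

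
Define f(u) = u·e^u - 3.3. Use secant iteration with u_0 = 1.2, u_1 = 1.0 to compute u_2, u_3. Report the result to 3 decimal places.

1.092, 1.100

f(1.2) = 0.68414, f(1.0) = -0.58172
u_2 = 1.00000 − (-0.58172)·(1.00000 − 1.20000) / (-0.58172 − 0.68414) = 1.00000 − (0.11634)/(-1.26586) = 1.09191
f(1.09191) = -0.04616
u_3 = 1.09191 − (-0.04616)·(1.09191 − 1.00000) / (-0.04616 − (-0.58172)) = 1.09191 − (-0.00424)/(0.53556) = 1.09983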